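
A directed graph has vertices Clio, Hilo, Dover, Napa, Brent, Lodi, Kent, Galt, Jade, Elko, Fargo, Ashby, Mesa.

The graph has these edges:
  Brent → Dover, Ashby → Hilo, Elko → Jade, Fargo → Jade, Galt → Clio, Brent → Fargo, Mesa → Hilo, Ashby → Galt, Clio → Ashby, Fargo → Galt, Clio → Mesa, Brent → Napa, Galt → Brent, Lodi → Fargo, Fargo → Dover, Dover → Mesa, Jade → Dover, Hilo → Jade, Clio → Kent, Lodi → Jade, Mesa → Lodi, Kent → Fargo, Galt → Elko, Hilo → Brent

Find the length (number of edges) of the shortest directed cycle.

For each vertex v, BFS finds the shortest path from v back to v.
The shortest such closed walk is Clio → Ashby → Galt → Clio, length 3.

3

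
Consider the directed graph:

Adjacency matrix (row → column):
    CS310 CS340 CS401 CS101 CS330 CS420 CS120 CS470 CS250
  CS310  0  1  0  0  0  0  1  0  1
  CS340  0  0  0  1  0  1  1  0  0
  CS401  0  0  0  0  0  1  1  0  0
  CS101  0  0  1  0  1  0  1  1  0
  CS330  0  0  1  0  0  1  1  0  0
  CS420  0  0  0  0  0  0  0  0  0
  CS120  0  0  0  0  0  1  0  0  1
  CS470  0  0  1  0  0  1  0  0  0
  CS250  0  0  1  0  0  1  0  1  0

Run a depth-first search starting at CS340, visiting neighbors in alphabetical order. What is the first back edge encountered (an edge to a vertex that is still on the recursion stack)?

DFS from CS340 (visiting neighbors in alphabetical order); mark gray on enter, black on exit:
CS340 gray
  CS101 gray
    CS120 gray
      CS250 gray
        CS401 gray
          CS401→CS120: CS120 is gray → back edge
First back edge: CS401 → CS120.

CS401→CS120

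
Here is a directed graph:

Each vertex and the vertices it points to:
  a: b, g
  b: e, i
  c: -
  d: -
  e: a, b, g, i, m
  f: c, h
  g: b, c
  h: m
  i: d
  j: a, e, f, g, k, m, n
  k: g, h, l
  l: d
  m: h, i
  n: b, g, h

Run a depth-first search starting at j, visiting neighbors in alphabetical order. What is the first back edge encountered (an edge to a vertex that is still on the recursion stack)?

DFS from j (visiting neighbors in alphabetical order); mark gray on enter, black on exit:
j gray
  a gray
    b gray
      e gray
        e→a: a is gray → back edge
First back edge: e → a.

e->a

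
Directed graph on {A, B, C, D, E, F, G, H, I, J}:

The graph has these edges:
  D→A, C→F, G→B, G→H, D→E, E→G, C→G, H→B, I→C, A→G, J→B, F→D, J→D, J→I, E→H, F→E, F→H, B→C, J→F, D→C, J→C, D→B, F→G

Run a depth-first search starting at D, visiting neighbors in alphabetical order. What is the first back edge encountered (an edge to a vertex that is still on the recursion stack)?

F->D

DFS from D (visiting neighbors in alphabetical order); mark gray on enter, black on exit:
D gray
  A gray
    G gray
      B gray
        C gray
          F gray
            F→D: D is gray → back edge
First back edge: F → D.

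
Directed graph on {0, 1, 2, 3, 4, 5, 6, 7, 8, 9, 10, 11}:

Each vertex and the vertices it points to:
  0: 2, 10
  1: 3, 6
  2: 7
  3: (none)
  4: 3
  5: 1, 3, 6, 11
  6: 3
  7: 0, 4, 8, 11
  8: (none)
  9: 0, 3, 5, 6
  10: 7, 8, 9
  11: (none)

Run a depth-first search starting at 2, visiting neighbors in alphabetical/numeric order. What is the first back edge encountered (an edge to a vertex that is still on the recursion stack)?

0->2

DFS from 2 (visiting neighbors in alphabetical/numeric order); mark gray on enter, black on exit:
2 gray
  7 gray
    0 gray
      0→2: 2 is gray → back edge
First back edge: 0 → 2.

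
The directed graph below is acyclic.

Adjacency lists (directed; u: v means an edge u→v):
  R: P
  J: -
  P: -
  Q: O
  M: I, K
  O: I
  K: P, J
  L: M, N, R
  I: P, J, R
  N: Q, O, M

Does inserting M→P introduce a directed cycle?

Adding M→P creates a cycle iff P can already reach M.
Explore from P: no path reaches M. The graph stays acyclic.

No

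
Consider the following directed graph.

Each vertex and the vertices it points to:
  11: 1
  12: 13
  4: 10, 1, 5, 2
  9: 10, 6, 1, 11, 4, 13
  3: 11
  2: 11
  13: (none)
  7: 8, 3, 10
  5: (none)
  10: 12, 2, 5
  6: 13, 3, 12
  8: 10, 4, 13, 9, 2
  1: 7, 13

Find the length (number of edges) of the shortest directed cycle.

4

For each vertex v, BFS finds the shortest path from v back to v.
The shortest such closed walk is 9 → 1 → 7 → 8 → 9, length 4.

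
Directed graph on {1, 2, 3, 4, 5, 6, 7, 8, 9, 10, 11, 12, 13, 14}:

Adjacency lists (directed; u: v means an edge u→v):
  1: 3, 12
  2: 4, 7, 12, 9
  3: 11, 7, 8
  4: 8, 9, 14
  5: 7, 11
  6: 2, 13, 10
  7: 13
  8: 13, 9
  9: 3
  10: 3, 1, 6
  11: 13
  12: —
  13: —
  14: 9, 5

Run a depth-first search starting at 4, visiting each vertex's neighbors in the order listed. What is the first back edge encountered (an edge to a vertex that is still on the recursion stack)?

DFS from 4 (visiting each vertex's neighbors in the order listed); mark gray on enter, black on exit:
4 gray
  8 gray
    13 gray
    13 black
    9 gray
      3 gray
        11 gray
          11→13: 13 black — skip
        11 black
        7 gray
          7→13: 13 black — skip
        7 black
        3→8: 8 is gray → back edge
First back edge: 3 → 8.

3→8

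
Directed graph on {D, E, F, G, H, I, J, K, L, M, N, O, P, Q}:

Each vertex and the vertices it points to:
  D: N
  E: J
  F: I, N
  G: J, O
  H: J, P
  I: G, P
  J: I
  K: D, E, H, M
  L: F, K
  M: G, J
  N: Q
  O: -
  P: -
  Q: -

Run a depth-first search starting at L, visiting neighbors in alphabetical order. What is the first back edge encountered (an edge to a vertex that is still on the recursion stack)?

DFS from L (visiting neighbors in alphabetical order); mark gray on enter, black on exit:
L gray
  F gray
    I gray
      G gray
        J gray
          J→I: I is gray → back edge
First back edge: J → I.

J→I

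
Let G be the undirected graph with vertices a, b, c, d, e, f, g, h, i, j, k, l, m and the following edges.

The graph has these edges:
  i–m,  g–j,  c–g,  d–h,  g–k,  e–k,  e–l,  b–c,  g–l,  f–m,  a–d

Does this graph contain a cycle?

Yes

DFS, tracking each vertex's parent; an edge to a visited non-parent vertex closes a cycle.
Start from b:
visit b (parent –)
  visit c (parent b)
    visit g (parent c)
      g–c: parent, skip
      visit k (parent g)
        visit e (parent k)
          e–k: parent, skip
          visit l (parent e)
            l–e: parent, skip
            l–g: g visited and ≠ parent → cycle
Cycle: g – k – e – l – g.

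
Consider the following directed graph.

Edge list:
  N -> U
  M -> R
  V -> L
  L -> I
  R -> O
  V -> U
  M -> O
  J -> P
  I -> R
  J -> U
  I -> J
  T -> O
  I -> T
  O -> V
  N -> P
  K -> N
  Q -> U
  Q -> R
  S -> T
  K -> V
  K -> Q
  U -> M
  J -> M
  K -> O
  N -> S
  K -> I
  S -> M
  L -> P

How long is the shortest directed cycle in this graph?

4

For each vertex v, BFS finds the shortest path from v back to v.
The shortest such closed walk is V → U → M → O → V, length 4.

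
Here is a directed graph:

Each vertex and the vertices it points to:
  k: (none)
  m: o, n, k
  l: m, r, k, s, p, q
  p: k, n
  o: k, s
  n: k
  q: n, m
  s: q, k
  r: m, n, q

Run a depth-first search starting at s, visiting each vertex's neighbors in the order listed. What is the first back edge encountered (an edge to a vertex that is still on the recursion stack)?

DFS from s (visiting each vertex's neighbors in the order listed); mark gray on enter, black on exit:
s gray
  q gray
    n gray
      k gray
      k black
    n black
    m gray
      o gray
        o→k: k black — skip
        o→s: s is gray → back edge
First back edge: o → s.

o->s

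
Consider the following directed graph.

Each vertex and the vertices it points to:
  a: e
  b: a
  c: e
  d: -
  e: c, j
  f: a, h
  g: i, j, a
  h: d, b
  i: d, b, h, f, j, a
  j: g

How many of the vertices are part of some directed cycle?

9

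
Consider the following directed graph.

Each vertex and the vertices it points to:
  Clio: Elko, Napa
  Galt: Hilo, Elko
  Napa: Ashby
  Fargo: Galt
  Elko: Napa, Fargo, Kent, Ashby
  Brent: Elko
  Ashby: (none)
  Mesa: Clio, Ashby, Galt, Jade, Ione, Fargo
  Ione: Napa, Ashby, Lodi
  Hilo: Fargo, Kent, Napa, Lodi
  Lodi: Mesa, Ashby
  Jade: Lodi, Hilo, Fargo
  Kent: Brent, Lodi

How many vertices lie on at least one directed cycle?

11

A vertex is on a directed cycle iff it belongs to a strongly connected component of size ≥ 2 (or has a self-loop).
The vertices on cycles are {Clio, Elko, Galt, Hilo, Ione, Jade, Kent, Lodi, Mesa, Brent, Fargo} — 11 in total.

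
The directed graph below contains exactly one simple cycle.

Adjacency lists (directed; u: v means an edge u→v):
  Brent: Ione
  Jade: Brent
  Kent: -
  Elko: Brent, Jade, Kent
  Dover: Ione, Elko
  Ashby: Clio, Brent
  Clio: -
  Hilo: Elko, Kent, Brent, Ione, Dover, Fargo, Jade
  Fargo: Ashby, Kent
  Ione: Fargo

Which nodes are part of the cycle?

Ione, Ashby, Brent, Fargo

DFS with gray/black marking from Ione:
Ione gray
  Fargo gray
    Ashby gray
      Clio gray
      Clio black
      Brent gray
        Brent→Ione: Ione is gray → back edge
Back edge closes the cycle Ione → Fargo → Ashby → Brent → Ione; its vertices are {Ione, Ashby, Brent, Fargo}.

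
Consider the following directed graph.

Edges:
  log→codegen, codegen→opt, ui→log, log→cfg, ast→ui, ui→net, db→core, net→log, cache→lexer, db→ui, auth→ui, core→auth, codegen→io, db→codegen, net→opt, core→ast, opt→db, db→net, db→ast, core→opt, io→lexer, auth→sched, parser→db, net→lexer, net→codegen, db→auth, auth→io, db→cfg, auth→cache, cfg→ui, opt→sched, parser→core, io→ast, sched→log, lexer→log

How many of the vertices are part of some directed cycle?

14

A vertex is on a directed cycle iff it belongs to a strongly connected component of size ≥ 2 (or has a self-loop).
The vertices on cycles are {db, io, ui, ast, cfg, log, net, opt, auth, core, cache, lexer, sched, codegen} — 14 in total.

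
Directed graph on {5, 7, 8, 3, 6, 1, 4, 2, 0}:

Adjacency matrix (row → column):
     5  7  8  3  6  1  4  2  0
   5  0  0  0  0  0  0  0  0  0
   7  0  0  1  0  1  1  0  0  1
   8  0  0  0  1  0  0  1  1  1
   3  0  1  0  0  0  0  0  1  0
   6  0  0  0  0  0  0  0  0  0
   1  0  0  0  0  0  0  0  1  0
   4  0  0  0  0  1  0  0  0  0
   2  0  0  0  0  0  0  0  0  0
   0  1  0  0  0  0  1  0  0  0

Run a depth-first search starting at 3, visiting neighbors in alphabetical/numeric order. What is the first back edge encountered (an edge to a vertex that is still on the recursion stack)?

8->3

DFS from 3 (visiting neighbors in alphabetical/numeric order); mark gray on enter, black on exit:
3 gray
  2 gray
  2 black
  7 gray
    0 gray
      1 gray
        1→2: 2 black — skip
      1 black
      5 gray
      5 black
    0 black
    7→1: 1 black — skip
    6 gray
    6 black
    8 gray
      8→0: 0 black — skip
      8→2: 2 black — skip
      8→3: 3 is gray → back edge
First back edge: 8 → 3.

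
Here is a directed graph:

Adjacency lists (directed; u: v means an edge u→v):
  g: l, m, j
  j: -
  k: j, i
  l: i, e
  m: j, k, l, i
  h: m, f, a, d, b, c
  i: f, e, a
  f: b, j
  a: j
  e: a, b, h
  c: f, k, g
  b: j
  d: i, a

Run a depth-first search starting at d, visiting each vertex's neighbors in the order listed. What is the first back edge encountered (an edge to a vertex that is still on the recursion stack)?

k→i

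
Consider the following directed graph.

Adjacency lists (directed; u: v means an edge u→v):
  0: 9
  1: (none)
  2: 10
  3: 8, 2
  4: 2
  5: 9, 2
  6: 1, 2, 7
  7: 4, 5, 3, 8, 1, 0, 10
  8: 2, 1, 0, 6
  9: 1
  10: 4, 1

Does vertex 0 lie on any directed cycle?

No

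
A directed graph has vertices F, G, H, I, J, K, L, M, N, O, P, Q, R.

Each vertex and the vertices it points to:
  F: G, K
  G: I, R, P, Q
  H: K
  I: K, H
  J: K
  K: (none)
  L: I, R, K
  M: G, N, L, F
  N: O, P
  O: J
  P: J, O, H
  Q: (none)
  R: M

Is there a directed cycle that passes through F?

Yes

F is on a cycle iff F can reach itself via ≥1 edge.
F → G → R → M → F — yes.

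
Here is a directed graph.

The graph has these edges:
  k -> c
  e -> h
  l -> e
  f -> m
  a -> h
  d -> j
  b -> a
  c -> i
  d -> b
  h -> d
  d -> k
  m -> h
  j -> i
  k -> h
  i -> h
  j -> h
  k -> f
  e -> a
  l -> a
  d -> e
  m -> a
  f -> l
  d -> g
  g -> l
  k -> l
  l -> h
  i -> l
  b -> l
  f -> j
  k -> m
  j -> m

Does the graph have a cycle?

Yes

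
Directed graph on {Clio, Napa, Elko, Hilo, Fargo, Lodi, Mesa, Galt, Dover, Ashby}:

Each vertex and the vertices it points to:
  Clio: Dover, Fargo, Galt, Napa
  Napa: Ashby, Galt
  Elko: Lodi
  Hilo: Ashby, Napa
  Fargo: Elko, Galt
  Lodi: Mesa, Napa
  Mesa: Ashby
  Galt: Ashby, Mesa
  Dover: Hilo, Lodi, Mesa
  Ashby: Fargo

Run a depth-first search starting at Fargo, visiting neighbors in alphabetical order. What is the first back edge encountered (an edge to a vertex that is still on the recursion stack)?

Ashby→Fargo

DFS from Fargo (visiting neighbors in alphabetical order); mark gray on enter, black on exit:
Fargo gray
  Elko gray
    Lodi gray
      Mesa gray
        Ashby gray
          Ashby→Fargo: Fargo is gray → back edge
First back edge: Ashby → Fargo.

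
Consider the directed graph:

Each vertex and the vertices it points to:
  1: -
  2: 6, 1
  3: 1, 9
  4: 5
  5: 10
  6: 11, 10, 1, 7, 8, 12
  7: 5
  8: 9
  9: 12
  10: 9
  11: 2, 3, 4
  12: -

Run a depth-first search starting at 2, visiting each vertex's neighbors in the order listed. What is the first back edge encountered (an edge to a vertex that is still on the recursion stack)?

11->2

DFS from 2 (visiting each vertex's neighbors in the order listed); mark gray on enter, black on exit:
2 gray
  6 gray
    11 gray
      11→2: 2 is gray → back edge
First back edge: 11 → 2.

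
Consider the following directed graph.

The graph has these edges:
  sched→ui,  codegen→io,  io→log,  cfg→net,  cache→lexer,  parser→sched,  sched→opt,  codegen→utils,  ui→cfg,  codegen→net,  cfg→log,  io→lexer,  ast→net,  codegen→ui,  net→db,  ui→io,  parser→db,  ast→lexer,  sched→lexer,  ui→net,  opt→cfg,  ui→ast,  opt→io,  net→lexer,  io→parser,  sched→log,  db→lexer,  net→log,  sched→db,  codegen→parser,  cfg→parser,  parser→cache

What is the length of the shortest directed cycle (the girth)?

For each vertex v, BFS finds the shortest path from v back to v.
The shortest such closed walk is ui → cfg → parser → sched → ui, length 4.

4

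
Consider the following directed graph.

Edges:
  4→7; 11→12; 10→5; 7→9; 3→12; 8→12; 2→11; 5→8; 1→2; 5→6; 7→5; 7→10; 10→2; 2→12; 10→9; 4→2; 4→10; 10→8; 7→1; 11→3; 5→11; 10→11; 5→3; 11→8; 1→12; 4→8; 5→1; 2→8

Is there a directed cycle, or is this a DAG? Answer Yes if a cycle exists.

DFS with white/gray/black marking, starting from 4:
4 gray
  10 gray
    11 gray
      3 gray
        12 gray
        12 black
      3 black
      11→12: 12 black — skip
      8 gray
        8→12: 12 black — skip
      8 black
    11 black
    2 gray
      2→8: 8 black — skip
      2→12: 12 black — skip
      2→11: 11 black — skip
    2 black
    5 gray
      6 gray
      6 black
      1 gray
        1→2: 2 black — skip
        1→12: 12 black — skip
      1 black
      5→8: 8 black — skip
      5→3: 3 black — skip
      5→11: 11 black — skip
    5 black
    10→8: 8 black — skip
    9 gray
    9 black
  10 black
  7 gray
    7→10: 10 black — skip
    7→1: 1 black — skip
    7→9: 9 black — skip
    7→5: 5 black — skip
  7 black
  4→8: 8 black — skip
  4→2: 2 black — skip
4 black
Every edge goes to a white or black vertex — no back edge, so the graph is acyclic.

No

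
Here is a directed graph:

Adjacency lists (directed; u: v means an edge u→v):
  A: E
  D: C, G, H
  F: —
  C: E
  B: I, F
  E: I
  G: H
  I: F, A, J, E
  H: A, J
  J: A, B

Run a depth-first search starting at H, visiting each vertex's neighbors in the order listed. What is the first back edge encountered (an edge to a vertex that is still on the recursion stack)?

DFS from H (visiting each vertex's neighbors in the order listed); mark gray on enter, black on exit:
H gray
  A gray
    E gray
      I gray
        F gray
        F black
        I→A: A is gray → back edge
First back edge: I → A.

I→A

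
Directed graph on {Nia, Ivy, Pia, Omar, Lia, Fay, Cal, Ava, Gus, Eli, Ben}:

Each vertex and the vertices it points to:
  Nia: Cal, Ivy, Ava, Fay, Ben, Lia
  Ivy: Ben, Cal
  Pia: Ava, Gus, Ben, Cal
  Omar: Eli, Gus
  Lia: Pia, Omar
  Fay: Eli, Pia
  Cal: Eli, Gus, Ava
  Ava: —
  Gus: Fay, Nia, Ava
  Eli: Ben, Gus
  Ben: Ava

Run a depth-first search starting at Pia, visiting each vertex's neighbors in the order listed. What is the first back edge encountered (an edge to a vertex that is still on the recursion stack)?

Eli->Gus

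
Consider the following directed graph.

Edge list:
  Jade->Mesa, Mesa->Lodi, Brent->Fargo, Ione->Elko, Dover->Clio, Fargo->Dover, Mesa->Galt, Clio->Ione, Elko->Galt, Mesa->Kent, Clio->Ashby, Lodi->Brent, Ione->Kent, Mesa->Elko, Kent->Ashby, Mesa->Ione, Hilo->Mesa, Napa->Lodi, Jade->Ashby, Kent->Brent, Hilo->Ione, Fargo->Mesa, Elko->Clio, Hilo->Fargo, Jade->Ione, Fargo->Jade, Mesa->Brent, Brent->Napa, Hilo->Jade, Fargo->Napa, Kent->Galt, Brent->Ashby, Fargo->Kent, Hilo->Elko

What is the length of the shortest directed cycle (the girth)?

3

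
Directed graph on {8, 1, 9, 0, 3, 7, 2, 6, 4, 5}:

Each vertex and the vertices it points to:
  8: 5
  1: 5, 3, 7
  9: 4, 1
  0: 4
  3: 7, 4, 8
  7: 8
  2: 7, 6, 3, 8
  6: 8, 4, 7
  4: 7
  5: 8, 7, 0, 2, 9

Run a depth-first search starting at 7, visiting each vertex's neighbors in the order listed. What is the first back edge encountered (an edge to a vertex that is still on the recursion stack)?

DFS from 7 (visiting each vertex's neighbors in the order listed); mark gray on enter, black on exit:
7 gray
  8 gray
    5 gray
      5→8: 8 is gray → back edge
First back edge: 5 → 8.

5→8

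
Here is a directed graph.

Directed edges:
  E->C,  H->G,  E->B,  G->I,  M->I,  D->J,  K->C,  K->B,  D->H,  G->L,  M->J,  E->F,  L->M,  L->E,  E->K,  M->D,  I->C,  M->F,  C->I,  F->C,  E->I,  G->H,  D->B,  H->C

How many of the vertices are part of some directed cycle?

7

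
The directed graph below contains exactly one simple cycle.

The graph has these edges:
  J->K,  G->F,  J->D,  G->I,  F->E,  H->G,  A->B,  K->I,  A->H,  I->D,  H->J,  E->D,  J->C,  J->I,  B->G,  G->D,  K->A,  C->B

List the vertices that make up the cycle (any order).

DFS with gray/black marking from H:
H gray
  J gray
    C gray
      B gray
        G gray
          D gray
          D black
          F gray
            E gray
              E→D: D black — skip
            E black
          F black
          I gray
            I→D: D black — skip
          I black
        G black
      B black
    C black
    J→D: D black — skip
    J→I: I black — skip
    K gray
      K→I: I black — skip
      A gray
        A→H: H is gray → back edge
Back edge closes the cycle H → J → K → A → H; its vertices are {A, H, J, K}.

A, H, J, K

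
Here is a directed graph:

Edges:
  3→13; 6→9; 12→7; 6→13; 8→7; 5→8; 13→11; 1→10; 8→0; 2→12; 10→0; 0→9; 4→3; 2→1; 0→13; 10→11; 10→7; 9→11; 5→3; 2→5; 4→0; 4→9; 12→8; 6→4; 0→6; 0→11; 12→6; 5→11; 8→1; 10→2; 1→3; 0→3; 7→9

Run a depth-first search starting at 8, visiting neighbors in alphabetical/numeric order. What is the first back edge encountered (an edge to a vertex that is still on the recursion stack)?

DFS from 8 (visiting neighbors in alphabetical/numeric order); mark gray on enter, black on exit:
8 gray
  0 gray
    3 gray
      13 gray
        11 gray
        11 black
      13 black
    3 black
    6 gray
      4 gray
        4→0: 0 is gray → back edge
First back edge: 4 → 0.

4→0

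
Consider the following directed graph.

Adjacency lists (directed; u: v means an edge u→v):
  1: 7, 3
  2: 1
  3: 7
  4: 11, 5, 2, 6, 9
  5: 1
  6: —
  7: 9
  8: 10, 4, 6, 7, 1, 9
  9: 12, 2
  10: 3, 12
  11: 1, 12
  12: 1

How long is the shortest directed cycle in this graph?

4

For each vertex v, BFS finds the shortest path from v back to v.
The shortest such closed walk is 12 → 1 → 7 → 9 → 12, length 4.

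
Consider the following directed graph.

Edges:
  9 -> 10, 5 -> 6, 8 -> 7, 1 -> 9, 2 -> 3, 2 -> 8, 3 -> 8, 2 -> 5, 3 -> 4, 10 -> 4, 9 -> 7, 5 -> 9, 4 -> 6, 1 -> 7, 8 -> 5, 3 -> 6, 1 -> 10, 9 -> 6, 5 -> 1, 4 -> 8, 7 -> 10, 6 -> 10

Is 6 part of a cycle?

6 is on a cycle iff 6 can reach itself via ≥1 edge.
6 → 10 → 4 → 6 — yes.

Yes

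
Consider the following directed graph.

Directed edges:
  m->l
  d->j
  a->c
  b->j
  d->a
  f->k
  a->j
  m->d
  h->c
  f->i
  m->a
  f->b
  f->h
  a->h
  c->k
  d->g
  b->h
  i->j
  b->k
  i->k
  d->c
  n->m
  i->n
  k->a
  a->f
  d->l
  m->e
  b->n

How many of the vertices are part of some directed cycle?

10

A vertex is on a directed cycle iff it belongs to a strongly connected component of size ≥ 2 (or has a self-loop).
The vertices on cycles are {a, b, c, d, f, h, i, k, m, n} — 10 in total.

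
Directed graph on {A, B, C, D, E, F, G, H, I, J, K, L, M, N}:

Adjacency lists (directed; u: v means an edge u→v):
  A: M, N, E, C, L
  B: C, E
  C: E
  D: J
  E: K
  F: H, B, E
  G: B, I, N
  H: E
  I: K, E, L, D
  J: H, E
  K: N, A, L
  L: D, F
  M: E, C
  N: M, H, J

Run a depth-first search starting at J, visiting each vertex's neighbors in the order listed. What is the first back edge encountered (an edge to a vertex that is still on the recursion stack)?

M→E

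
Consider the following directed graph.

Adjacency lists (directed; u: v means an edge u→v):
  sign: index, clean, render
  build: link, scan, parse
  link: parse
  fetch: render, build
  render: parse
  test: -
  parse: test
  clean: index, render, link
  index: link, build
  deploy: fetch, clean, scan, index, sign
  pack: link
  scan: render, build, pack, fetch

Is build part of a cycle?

build is on a cycle iff build can reach itself via ≥1 edge.
build → scan → build — yes.

Yes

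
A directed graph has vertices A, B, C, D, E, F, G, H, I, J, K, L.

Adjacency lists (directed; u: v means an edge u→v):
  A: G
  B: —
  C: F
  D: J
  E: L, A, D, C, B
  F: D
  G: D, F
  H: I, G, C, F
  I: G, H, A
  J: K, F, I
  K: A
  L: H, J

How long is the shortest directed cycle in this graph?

2

For each vertex v, BFS finds the shortest path from v back to v.
The shortest such closed walk is H → I → H, length 2.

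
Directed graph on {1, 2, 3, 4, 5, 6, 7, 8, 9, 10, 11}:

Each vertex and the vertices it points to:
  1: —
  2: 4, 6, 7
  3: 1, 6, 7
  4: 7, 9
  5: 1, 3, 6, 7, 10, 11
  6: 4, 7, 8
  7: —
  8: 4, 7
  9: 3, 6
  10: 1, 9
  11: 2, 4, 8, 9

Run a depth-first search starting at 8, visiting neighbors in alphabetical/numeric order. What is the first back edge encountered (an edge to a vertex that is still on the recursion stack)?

6→4

DFS from 8 (visiting neighbors in alphabetical/numeric order); mark gray on enter, black on exit:
8 gray
  4 gray
    7 gray
    7 black
    9 gray
      3 gray
        1 gray
        1 black
        6 gray
          6→4: 4 is gray → back edge
First back edge: 6 → 4.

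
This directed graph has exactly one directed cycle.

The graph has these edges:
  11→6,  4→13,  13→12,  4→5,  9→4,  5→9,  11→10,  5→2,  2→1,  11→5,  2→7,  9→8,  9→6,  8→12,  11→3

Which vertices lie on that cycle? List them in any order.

4, 5, 9

DFS with gray/black marking from 5:
5 gray
  2 gray
    1 gray
    1 black
    7 gray
    7 black
  2 black
  9 gray
    6 gray
    6 black
    8 gray
      12 gray
      12 black
    8 black
    4 gray
      13 gray
        13→12: 12 black — skip
      13 black
      4→5: 5 is gray → back edge
Back edge closes the cycle 5 → 9 → 4 → 5; its vertices are {4, 5, 9}.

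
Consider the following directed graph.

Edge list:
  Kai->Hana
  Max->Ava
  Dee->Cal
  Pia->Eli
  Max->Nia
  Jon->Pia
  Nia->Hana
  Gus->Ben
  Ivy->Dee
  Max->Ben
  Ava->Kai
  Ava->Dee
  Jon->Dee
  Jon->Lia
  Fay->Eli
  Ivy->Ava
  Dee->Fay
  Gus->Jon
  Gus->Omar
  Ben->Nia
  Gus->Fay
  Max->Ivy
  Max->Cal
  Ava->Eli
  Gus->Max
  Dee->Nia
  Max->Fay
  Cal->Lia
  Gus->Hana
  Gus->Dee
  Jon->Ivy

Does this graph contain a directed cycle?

No

DFS with white/gray/black marking, starting from Pia:
Pia gray
  Eli gray
  Eli black
Pia black
Nia gray
  Hana gray
  Hana black
Nia black
Ivy gray
  Dee gray
    Fay gray
      Fay→Eli: Eli black — skip
    Fay black
    Dee→Nia: Nia black — skip
    Cal gray
      Lia gray
      Lia black
    Cal black
  Dee black
  Ava gray
    Ava→Eli: Eli black — skip
    Ava→Dee: Dee black — skip
    Kai gray
      Kai→Hana: Hana black — skip
    Kai black
  Ava black
Ivy black
Gus gray
  Omar gray
  Omar black
  Max gray
    Max→Ivy: Ivy black — skip
    Max→Nia: Nia black — skip
    Max→Ava: Ava black — skip
    Max→Cal: Cal black — skip
    Max→Fay: Fay black — skip
    Ben gray
      Ben→Nia: Nia black — skip
    Ben black
  Max black
  Gus→Dee: Dee black — skip
  Jon gray
    Jon→Lia: Lia black — skip
    Jon→Dee: Dee black — skip
    Jon→Ivy: Ivy black — skip
    Jon→Pia: Pia black — skip
  Jon black
  Gus→Fay: Fay black — skip
  Gus→Hana: Hana black — skip
  Gus→Ben: Ben black — skip
Gus black
Every edge goes to a white or black vertex — no back edge, so the graph is acyclic.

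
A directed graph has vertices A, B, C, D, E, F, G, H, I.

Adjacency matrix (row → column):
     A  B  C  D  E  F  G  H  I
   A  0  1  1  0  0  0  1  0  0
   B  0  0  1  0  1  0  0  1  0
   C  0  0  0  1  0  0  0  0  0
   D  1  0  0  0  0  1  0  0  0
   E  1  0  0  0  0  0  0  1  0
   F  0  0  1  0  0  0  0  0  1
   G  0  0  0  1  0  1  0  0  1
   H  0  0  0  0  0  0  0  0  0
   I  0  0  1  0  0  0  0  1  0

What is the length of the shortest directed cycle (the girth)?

For each vertex v, BFS finds the shortest path from v back to v.
The shortest such closed walk is A → G → D → A, length 3.

3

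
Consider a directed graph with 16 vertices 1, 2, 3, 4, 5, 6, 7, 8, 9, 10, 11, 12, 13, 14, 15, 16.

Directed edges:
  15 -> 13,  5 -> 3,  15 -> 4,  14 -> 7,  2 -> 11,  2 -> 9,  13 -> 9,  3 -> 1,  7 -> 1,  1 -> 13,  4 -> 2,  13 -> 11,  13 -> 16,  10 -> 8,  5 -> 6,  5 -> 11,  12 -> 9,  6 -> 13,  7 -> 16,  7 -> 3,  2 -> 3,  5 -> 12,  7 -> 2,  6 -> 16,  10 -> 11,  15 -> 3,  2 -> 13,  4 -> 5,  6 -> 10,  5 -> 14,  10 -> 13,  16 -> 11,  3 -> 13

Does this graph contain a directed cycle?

DFS with white/gray/black marking, starting from 8:
8 gray
8 black
1 gray
  13 gray
    16 gray
      11 gray
      11 black
    16 black
    9 gray
    9 black
    13→11: 11 black — skip
  13 black
1 black
2 gray
  2→9: 9 black — skip
  2→11: 11 black — skip
  3 gray
    3→13: 13 black — skip
    3→1: 1 black — skip
  3 black
  2→13: 13 black — skip
2 black
4 gray
  4→2: 2 black — skip
  5 gray
    14 gray
      7 gray
        7→1: 1 black — skip
        7→16: 16 black — skip
        7→2: 2 black — skip
        7→3: 3 black — skip
      7 black
    14 black
    12 gray
      12→9: 9 black — skip
    12 black
    5→11: 11 black — skip
    5→3: 3 black — skip
    6 gray
      6→13: 13 black — skip
      6→16: 16 black — skip
      10 gray
        10→8: 8 black — skip
        10→11: 11 black — skip
        10→13: 13 black — skip
      10 black
    6 black
  5 black
4 black
15 gray
  15→4: 4 black — skip
  15→13: 13 black — skip
  15→3: 3 black — skip
15 black
Every edge goes to a white or black vertex — no back edge, so the graph is acyclic.

No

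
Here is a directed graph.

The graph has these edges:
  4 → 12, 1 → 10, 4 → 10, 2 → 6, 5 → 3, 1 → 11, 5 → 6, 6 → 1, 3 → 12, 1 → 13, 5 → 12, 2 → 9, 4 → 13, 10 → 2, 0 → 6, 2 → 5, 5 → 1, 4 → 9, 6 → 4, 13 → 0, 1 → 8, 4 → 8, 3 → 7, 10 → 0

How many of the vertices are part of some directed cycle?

8

A vertex is on a directed cycle iff it belongs to a strongly connected component of size ≥ 2 (or has a self-loop).
The vertices on cycles are {0, 1, 2, 4, 5, 6, 10, 13} — 8 in total.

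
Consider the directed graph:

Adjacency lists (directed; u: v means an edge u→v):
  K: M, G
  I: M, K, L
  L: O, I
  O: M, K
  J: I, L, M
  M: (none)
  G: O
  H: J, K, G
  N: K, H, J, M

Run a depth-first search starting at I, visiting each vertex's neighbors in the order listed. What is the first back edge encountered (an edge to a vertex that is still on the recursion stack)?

DFS from I (visiting each vertex's neighbors in the order listed); mark gray on enter, black on exit:
I gray
  M gray
  M black
  K gray
    K→M: M black — skip
    G gray
      O gray
        O→M: M black — skip
        O→K: K is gray → back edge
First back edge: O → K.

O→K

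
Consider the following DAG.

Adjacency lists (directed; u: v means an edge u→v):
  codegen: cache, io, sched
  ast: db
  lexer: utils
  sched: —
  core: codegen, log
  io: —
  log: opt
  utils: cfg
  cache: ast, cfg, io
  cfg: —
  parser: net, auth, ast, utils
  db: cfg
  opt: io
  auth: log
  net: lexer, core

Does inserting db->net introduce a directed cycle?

Adding db→net creates a cycle iff net can already reach db.
Path from net: net → core → codegen → cache → ast → db.
So net → … → db → net is a cycle.

Yes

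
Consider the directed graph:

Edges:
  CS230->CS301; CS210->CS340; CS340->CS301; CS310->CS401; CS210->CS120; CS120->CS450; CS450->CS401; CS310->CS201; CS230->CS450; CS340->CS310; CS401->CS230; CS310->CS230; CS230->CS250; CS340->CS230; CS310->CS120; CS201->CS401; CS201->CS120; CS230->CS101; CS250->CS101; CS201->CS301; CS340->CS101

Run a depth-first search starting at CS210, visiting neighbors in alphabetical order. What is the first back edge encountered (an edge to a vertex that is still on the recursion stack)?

CS230→CS450

DFS from CS210 (visiting neighbors in alphabetical order); mark gray on enter, black on exit:
CS210 gray
  CS120 gray
    CS450 gray
      CS401 gray
        CS230 gray
          CS101 gray
          CS101 black
          CS250 gray
            CS250→CS101: CS101 black — skip
          CS250 black
          CS301 gray
          CS301 black
          CS230→CS450: CS450 is gray → back edge
First back edge: CS230 → CS450.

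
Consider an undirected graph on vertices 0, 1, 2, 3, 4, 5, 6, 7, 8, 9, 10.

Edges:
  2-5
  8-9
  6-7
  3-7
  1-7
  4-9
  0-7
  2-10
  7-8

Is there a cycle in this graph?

DFS, tracking each vertex's parent; an edge to a visited non-parent vertex closes a cycle.
Start from 5:
visit 5 (parent –)
  visit 2 (parent 5)
    visit 10 (parent 2)
      10–2: parent, skip
    2–5: parent, skip
visit 0 (parent –)
  visit 7 (parent 0)
    7–0: parent, skip
    visit 3 (parent 7)
      3–7: parent, skip
    visit 6 (parent 7)
      6–7: parent, skip
    visit 8 (parent 7)
      visit 9 (parent 8)
        9–8: parent, skip
        visit 4 (parent 9)
          4–9: parent, skip
      8–7: parent, skip
    visit 1 (parent 7)
      1–7: parent, skip
No non-parent visited neighbor found — the graph is a forest.

No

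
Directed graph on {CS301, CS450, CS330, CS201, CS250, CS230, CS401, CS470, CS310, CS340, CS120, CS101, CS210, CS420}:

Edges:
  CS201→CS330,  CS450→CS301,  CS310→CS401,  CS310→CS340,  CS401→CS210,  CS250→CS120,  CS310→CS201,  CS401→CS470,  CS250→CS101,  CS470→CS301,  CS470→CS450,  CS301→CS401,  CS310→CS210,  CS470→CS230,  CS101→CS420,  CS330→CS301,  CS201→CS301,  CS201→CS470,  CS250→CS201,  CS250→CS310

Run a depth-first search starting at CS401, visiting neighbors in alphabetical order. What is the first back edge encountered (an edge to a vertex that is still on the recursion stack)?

DFS from CS401 (visiting neighbors in alphabetical order); mark gray on enter, black on exit:
CS401 gray
  CS210 gray
  CS210 black
  CS470 gray
    CS230 gray
    CS230 black
    CS301 gray
      CS301→CS401: CS401 is gray → back edge
First back edge: CS301 → CS401.

CS301→CS401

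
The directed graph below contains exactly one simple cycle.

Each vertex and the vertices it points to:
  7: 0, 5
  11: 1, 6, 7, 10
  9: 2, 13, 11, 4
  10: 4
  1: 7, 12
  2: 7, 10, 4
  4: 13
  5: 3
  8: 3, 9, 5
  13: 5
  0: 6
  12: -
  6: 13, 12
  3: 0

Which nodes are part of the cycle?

0, 3, 5, 6, 13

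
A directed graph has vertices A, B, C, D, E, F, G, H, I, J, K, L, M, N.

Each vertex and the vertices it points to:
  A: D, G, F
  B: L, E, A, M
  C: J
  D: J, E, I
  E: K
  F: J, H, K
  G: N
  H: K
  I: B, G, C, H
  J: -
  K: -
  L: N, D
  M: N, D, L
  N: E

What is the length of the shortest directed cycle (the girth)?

4

For each vertex v, BFS finds the shortest path from v back to v.
The shortest such closed walk is I → B → A → D → I, length 4.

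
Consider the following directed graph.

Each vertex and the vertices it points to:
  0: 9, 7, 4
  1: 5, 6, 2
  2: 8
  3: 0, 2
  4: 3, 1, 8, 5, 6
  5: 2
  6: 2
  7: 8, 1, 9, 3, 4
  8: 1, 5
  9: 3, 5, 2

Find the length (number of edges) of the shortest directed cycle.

3

For each vertex v, BFS finds the shortest path from v back to v.
The shortest such closed walk is 0 → 9 → 3 → 0, length 3.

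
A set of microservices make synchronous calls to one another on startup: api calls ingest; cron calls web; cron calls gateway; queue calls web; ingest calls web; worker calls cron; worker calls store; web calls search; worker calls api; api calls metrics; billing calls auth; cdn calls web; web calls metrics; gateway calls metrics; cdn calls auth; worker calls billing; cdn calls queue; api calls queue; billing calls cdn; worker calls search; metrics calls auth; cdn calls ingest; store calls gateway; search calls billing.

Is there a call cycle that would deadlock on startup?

DFS with white/gray/black marking, starting from cron:
cron gray
  web gray
    metrics gray
      auth gray
      auth black
    metrics black
    search gray
      billing gray
        billing→auth: auth black — skip
        cdn gray
          queue gray
            queue→web: web is gray → back edge
Back edge found, so a cycle exists: web → search → billing → cdn → queue → web.

Yes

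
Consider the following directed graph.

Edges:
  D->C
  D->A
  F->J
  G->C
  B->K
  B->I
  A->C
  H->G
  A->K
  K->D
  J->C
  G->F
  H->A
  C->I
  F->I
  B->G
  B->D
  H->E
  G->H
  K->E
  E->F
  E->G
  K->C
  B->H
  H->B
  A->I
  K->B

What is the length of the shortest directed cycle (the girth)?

2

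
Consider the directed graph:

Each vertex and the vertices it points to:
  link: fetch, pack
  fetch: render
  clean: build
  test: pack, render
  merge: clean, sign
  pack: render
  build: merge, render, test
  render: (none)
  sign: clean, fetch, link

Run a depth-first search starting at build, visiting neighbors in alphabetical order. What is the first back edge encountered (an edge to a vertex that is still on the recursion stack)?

clean→build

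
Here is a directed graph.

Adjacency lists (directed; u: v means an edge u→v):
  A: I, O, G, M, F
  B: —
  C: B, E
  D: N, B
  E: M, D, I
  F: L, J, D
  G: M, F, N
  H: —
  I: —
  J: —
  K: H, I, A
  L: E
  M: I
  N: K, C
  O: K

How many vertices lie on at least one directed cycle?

10

A vertex is on a directed cycle iff it belongs to a strongly connected component of size ≥ 2 (or has a self-loop).
The vertices on cycles are {A, C, D, E, F, G, K, L, N, O} — 10 in total.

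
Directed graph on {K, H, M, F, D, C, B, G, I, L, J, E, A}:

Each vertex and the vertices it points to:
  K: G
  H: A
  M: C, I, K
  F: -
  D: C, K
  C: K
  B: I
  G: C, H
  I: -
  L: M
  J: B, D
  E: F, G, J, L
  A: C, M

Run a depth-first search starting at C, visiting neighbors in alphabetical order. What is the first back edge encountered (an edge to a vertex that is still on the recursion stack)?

G→C

DFS from C (visiting neighbors in alphabetical order); mark gray on enter, black on exit:
C gray
  K gray
    G gray
      G→C: C is gray → back edge
First back edge: G → C.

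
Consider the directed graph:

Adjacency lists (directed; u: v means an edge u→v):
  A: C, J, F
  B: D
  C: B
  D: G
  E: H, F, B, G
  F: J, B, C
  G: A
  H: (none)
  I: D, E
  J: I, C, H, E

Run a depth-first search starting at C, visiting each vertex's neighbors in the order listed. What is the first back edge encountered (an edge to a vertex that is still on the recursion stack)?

A→C

DFS from C (visiting each vertex's neighbors in the order listed); mark gray on enter, black on exit:
C gray
  B gray
    D gray
      G gray
        A gray
          A→C: C is gray → back edge
First back edge: A → C.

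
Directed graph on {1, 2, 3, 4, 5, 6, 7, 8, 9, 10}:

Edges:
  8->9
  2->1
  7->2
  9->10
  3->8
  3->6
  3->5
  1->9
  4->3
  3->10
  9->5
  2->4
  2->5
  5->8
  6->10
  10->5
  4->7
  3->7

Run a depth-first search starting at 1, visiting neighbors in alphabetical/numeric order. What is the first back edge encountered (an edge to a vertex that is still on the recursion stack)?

DFS from 1 (visiting neighbors in alphabetical/numeric order); mark gray on enter, black on exit:
1 gray
  9 gray
    5 gray
      8 gray
        8→9: 9 is gray → back edge
First back edge: 8 → 9.

8→9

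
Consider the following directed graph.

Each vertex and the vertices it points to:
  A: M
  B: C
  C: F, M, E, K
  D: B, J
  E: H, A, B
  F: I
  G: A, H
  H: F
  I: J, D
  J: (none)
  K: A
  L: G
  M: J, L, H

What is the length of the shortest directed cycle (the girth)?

3

For each vertex v, BFS finds the shortest path from v back to v.
The shortest such closed walk is C → E → B → C, length 3.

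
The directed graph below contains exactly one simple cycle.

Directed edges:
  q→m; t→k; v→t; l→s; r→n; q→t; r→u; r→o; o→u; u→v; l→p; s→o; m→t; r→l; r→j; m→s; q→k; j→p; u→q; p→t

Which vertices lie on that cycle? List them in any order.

m, o, q, s, u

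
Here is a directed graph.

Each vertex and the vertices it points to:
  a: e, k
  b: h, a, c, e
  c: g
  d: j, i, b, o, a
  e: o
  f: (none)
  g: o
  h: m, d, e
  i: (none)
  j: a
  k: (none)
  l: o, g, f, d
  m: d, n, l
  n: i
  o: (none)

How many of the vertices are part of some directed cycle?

5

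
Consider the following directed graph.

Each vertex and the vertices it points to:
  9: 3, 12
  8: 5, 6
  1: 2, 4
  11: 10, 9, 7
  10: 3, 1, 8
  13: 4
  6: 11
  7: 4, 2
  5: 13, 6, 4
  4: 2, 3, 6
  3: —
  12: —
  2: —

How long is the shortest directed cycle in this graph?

For each vertex v, BFS finds the shortest path from v back to v.
The shortest such closed walk is 10 → 8 → 6 → 11 → 10, length 4.

4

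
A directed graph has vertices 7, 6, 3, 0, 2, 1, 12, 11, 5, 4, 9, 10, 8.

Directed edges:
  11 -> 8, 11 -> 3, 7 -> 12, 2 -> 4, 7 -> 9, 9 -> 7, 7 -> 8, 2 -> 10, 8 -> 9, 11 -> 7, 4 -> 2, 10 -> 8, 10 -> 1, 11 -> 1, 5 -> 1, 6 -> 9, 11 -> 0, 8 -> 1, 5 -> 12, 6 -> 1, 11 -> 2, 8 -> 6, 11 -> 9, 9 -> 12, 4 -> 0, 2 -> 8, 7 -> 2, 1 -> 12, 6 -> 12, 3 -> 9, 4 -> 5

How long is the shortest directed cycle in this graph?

For each vertex v, BFS finds the shortest path from v back to v.
The shortest such closed walk is 2 → 4 → 2, length 2.

2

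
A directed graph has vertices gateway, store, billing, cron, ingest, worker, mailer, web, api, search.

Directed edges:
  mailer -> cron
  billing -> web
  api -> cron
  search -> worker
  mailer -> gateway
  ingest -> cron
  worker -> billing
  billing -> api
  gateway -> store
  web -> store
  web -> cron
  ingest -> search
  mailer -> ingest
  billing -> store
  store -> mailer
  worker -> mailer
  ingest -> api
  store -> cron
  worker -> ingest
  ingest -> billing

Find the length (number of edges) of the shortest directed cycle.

For each vertex v, BFS finds the shortest path from v back to v.
The shortest such closed walk is worker → ingest → search → worker, length 3.

3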